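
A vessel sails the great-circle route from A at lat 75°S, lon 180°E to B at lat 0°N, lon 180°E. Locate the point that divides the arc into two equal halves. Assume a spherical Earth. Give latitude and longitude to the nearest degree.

Convert each endpoint to a unit vector on the sphere (x = cos φ cos λ, y = cos φ sin λ, z = sin φ).
The central angle between the endpoints is δ = arccos(p₁·p₂) ≈ 1.309 rad (75.0°).
Interpolate at f = 1/2 with slerp weights a = sin((1−f)δ)/sin δ ≈ 0.630, b = sin(fδ)/sin δ ≈ 0.630.
p = a·p₁ + b·p₂ ≈ (-0.793, -0.000, -0.609); φ = arcsin(p_z) ≈ -37.50°, λ = atan2(p_y, p_x) ≈ -180.00°.

≈ lat 38°S, lon 180°E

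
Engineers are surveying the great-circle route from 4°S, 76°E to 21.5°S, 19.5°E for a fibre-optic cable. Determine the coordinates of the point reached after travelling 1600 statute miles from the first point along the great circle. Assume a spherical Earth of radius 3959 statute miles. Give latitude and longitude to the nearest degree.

Write both endpoints as unit vectors p₁, p₂ with components (cos φ cos λ, cos φ sin λ, sin φ).
The central angle between the endpoints is δ = arccos(p₁·p₂) ≈ 1.003 rad (57.5°). The total great-circle distance is δ·R ≈ 1.003 × 3959 ≈ 3971 mi, so the target fraction is f = 1600/3971 ≈ 0.403.
Interpolate at f ≈ 0.403 with slerp weights a = sin((1−f)δ)/sin δ ≈ 0.669, b = sin(fδ)/sin δ ≈ 0.466.
p = a·p₁ + b·p₂ ≈ (0.570, 0.792, -0.218); φ = arcsin(p_z) ≈ -12.57°, λ = atan2(p_y, p_x) ≈ 54.24°.

≈ 13°S, 54°E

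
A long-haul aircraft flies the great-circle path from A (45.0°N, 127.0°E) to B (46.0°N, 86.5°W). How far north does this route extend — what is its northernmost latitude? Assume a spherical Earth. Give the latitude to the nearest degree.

The great circle lies in the plane with unit normal n̂ = (p₁ × p₂)/|p₁ × p₂|.
Here n̂_z ≈ +0.272; the vertex latitude is φ_max = arccos|n̂_z| ≈ 74.2°.
Check via Clairaut: cos φ_max = |cos φ₁| · sin C = cos(45.0°)·sin(22.7°) ≈ 0.272, again giving ≈ 74.2°.

≈ 74°N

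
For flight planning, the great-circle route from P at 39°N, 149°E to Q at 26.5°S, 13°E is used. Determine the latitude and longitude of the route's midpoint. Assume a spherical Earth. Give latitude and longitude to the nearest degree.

Convert each endpoint to a unit vector on the sphere (x = cos φ cos λ, y = cos φ sin λ, z = sin φ).
The central angle between the endpoints is δ = arccos(p₁·p₂) ≈ 2.467 rad (141.4°).
Interpolate at f = 1/2 with slerp weights a = sin((1−f)δ)/sin δ ≈ 1.511, b = sin(fδ)/sin δ ≈ 1.511.
p = a·p₁ + b·p₂ ≈ (0.311, 0.909, 0.277); φ = arcsin(p_z) ≈ 16.07°, λ = atan2(p_y, p_x) ≈ 71.11°.

≈ 16°N, 71°E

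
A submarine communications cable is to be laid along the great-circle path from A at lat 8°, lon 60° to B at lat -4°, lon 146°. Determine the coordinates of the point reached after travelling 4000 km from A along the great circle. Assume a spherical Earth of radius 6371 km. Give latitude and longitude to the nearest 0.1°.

≈ lat 3.8°, lon 95.9°

Write both endpoints as unit vectors p₁, p₂ with components (cos φ cos λ, cos φ sin λ, sin φ).
The central angle between the endpoints is δ = arccos(p₁·p₂) ≈ 1.512 rad (86.6°). The total great-circle distance is δ·R ≈ 1.512 × 6371 ≈ 9630 km, so the target fraction is f = 4000/9630 ≈ 0.415.
Interpolate at f ≈ 0.415 with slerp weights a = sin((1−f)δ)/sin δ ≈ 0.774, b = sin(fδ)/sin δ ≈ 0.588.
p = a·p₁ + b·p₂ ≈ (-0.103, 0.992, 0.067); φ = arcsin(p_z) ≈ 3.83°, λ = atan2(p_y, p_x) ≈ 95.94°.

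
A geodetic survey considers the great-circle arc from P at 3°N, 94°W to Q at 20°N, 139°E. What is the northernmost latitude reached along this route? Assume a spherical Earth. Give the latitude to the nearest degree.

≈ 26°N

The great circle lies in the plane with unit normal n̂ = (p₁ × p₂)/|p₁ × p₂|.
Here n̂_z ≈ -0.895; the vertex latitude is φ_max = arccos|n̂_z| ≈ 26.5°.
Check via Clairaut: cos φ_max = |cos φ₁| · sin C = cos(3.0°)·sin(63.7°) ≈ 0.895, again giving ≈ 26.5°.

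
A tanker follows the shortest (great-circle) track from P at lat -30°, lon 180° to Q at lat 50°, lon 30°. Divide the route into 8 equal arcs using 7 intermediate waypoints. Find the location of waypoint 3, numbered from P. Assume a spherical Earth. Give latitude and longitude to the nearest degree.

From cos δ = sin φ₁ sin φ₂ + cos φ₁ cos φ₂ cos Δλ, the central angle is δ ≈ 2.616 rad (149.9°).
Interpolate at f = 3/8 with slerp weights a = sin((1−f)δ)/sin δ ≈ 1.990, b = sin(fδ)/sin δ ≈ 1.657.
p = a·p₁ + b·p₂ ≈ (-0.801, 0.533, 0.275); φ = arcsin(p_z) ≈ 15.93°, λ = atan2(p_y, p_x) ≈ 146.37°.

≈ lat 16°, lon 146°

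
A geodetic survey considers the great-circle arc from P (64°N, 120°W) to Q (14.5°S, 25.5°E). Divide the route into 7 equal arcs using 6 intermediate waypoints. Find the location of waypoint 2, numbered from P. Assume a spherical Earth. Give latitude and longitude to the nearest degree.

Convert each endpoint to a unit vector on the sphere (x = cos φ cos λ, y = cos φ sin λ, z = sin φ).
The central angle between the endpoints is δ = arccos(p₁·p₂) ≈ 2.183 rad (125.1°).
Interpolate at f = 2/7 with slerp weights a = sin((1−f)δ)/sin δ ≈ 1.222, b = sin(fδ)/sin δ ≈ 0.714.
p = a·p₁ + b·p₂ ≈ (0.356, -0.166, 0.920); φ = arcsin(p_z) ≈ 66.87°, λ = atan2(p_y, p_x) ≈ -25.06°.

≈ (67°N, 25°W)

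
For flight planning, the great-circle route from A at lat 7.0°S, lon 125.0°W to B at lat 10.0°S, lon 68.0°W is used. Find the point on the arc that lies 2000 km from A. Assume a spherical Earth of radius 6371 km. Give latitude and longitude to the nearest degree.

Convert each endpoint to a unit vector on the sphere (x = cos φ cos λ, y = cos φ sin λ, z = sin φ).
The central angle between the endpoints is δ = arccos(p₁·p₂) ≈ 0.984 rad (56.4°). The total great-circle distance is δ·R ≈ 0.984 × 6371 ≈ 6270 km, so the target fraction is f = 2000/6270 ≈ 0.319.
Interpolate at f ≈ 0.319 with slerp weights a = sin((1−f)δ)/sin δ ≈ 0.746, b = sin(fδ)/sin δ ≈ 0.371.
p = a·p₁ + b·p₂ ≈ (-0.288, -0.945, -0.155); φ = arcsin(p_z) ≈ -8.93°, λ = atan2(p_y, p_x) ≈ -106.94°.

≈ lat 9°S, lon 107°W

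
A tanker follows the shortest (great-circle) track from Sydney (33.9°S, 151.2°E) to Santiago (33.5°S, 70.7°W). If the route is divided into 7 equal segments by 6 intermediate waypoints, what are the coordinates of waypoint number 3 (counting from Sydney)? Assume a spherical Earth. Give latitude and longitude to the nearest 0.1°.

≈ 61.0°S, 154.6°W

The haversine formula gives a central angle δ ≈ 1.780 rad (102.0°) between the endpoints.
Interpolate at f = 3/7 with slerp weights a = sin((1−f)δ)/sin δ ≈ 0.869, b = sin(fδ)/sin δ ≈ 0.706.
p = a·p₁ + b·p₂ ≈ (-0.438, -0.208, -0.875); φ = arcsin(p_z) ≈ -61.01°, λ = atan2(p_y, p_x) ≈ -154.56°.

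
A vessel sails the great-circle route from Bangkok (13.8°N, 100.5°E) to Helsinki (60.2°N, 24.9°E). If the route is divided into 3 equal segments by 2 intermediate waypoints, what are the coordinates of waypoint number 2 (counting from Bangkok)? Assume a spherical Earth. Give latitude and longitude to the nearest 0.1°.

Write both endpoints as unit vectors p₁, p₂ with components (cos φ cos λ, cos φ sin λ, sin φ).
The central angle between the endpoints is δ = arccos(p₁·p₂) ≈ 1.238 rad (70.9°).
Interpolate at f = 2/3 with slerp weights a = sin((1−f)δ)/sin δ ≈ 0.424, b = sin(fδ)/sin δ ≈ 0.777.
p = a·p₁ + b·p₂ ≈ (0.275, 0.568, 0.776); φ = arcsin(p_z) ≈ 50.87°, λ = atan2(p_y, p_x) ≈ 64.13°.

≈ 50.9°N, 64.1°E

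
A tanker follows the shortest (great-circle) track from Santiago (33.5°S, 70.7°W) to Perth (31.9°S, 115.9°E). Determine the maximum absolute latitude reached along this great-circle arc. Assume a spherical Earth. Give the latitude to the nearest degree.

≈ 85°S

The great circle lies in the plane with unit normal n̂ = (p₁ × p₂)/|p₁ × p₂|.
Here n̂_z ≈ -0.089; the vertex latitude is φ_max = arccos|n̂_z| ≈ 84.9°.
Check via Clairaut: cos φ_max = |cos φ₁| · sin C = cos(33.5°)·sin(173.9°) ≈ 0.089, again giving ≈ 84.9°.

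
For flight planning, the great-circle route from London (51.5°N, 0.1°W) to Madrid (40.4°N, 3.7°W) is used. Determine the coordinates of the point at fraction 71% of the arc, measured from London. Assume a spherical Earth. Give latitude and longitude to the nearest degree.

Write both endpoints as unit vectors p₁, p₂ with components (cos φ cos λ, cos φ sin λ, sin φ).
The central angle between the endpoints is δ = arccos(p₁·p₂) ≈ 0.199 rad (11.4°).
Interpolate at f = 0.71 with slerp weights a = sin((1−f)δ)/sin δ ≈ 0.292, b = sin(fδ)/sin δ ≈ 0.712.
p = a·p₁ + b·p₂ ≈ (0.723, -0.035, 0.690); φ = arcsin(p_z) ≈ 43.63°, λ = atan2(p_y, p_x) ≈ -2.80°.

≈ 44°N, 3°W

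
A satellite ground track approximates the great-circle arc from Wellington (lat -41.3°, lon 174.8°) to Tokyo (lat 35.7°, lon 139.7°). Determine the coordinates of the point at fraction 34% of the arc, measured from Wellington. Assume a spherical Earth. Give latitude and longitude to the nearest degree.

≈ lat -15°, lon 161°

Write both endpoints as unit vectors p₁, p₂ with components (cos φ cos λ, cos φ sin λ, sin φ).
The central angle between the endpoints is δ = arccos(p₁·p₂) ≈ 1.457 rad (83.5°).
Interpolate at f = 0.34 with slerp weights a = sin((1−f)δ)/sin δ ≈ 0.825, b = sin(fδ)/sin δ ≈ 0.478.
p = a·p₁ + b·p₂ ≈ (-0.914, 0.307, -0.266); φ = arcsin(p_z) ≈ -15.40°, λ = atan2(p_y, p_x) ≈ 161.40°.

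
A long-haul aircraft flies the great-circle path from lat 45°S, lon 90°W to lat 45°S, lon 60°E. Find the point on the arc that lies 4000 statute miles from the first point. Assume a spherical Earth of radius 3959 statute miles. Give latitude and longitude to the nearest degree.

From cos δ = sin φ₁ sin φ₂ + cos φ₁ cos φ₂ cos Δλ, the central angle is δ ≈ 1.504 rad (86.2°). The total great-circle distance is δ·R ≈ 1.504 × 3959 ≈ 5953 mi, so the target fraction is f = 4000/5953 ≈ 0.672.
Interpolate at f ≈ 0.672 with slerp weights a = sin((1−f)δ)/sin δ ≈ 0.475, b = sin(fδ)/sin δ ≈ 0.849.
p = a·p₁ + b·p₂ ≈ (0.300, 0.184, -0.936); φ = arcsin(p_z) ≈ -69.38°, λ = atan2(p_y, p_x) ≈ 31.54°.

≈ lat 69°S, lon 32°E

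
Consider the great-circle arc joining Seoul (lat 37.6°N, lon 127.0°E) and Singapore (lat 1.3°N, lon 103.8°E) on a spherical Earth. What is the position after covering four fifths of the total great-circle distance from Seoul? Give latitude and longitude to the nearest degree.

≈ lat 9°N, lon 108°E

Convert each endpoint to a unit vector on the sphere (x = cos φ cos λ, y = cos φ sin λ, z = sin φ).
The central angle between the endpoints is δ = arccos(p₁·p₂) ≈ 0.735 rad (42.1°).
Interpolate at f = 4/5 with slerp weights a = sin((1−f)δ)/sin δ ≈ 0.218, b = sin(fδ)/sin δ ≈ 0.827.
p = a·p₁ + b·p₂ ≈ (-0.301, 0.941, 0.152); φ = arcsin(p_z) ≈ 8.74°, λ = atan2(p_y, p_x) ≈ 107.76°.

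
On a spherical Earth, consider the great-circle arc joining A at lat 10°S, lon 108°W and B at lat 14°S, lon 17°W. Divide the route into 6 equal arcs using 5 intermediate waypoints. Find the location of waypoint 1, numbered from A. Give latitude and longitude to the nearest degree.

≈ lat 13°S, lon 93°W

Convert each endpoint to a unit vector on the sphere (x = cos φ cos λ, y = cos φ sin λ, z = sin φ).
The central angle between the endpoints is δ = arccos(p₁·p₂) ≈ 1.545 rad (88.5°).
Interpolate at f = 1/6 with slerp weights a = sin((1−f)δ)/sin δ ≈ 0.961, b = sin(fδ)/sin δ ≈ 0.255.
p = a·p₁ + b·p₂ ≈ (-0.056, -0.972, -0.228); φ = arcsin(p_z) ≈ -13.21°, λ = atan2(p_y, p_x) ≈ -93.29°.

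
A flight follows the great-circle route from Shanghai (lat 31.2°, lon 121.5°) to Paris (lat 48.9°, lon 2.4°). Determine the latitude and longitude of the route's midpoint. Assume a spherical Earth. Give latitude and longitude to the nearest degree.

From cos δ = sin φ₁ sin φ₂ + cos φ₁ cos φ₂ cos Δλ, the central angle is δ ≈ 1.454 rad (83.3°).
Interpolate at f = 1/2 with slerp weights a = sin((1−f)δ)/sin δ ≈ 0.669, b = sin(fδ)/sin δ ≈ 0.669.
p = a·p₁ + b·p₂ ≈ (0.140, 0.506, 0.851); φ = arcsin(p_z) ≈ 58.30°, λ = atan2(p_y, p_x) ≈ 74.50°.

≈ lat 58°, lon 75°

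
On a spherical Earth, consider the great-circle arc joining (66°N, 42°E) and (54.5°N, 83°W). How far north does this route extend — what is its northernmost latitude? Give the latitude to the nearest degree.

≈ 76°N

The great circle lies in the plane with unit normal n̂ = (p₁ × p₂)/|p₁ × p₂|.
Here n̂_z ≈ -0.244; the vertex latitude is φ_max = arccos|n̂_z| ≈ 75.9°.
Check via Clairaut: cos φ_max = |cos φ₁| · sin C = cos(66.0°)·sin(36.8°) ≈ 0.244, again giving ≈ 75.9°.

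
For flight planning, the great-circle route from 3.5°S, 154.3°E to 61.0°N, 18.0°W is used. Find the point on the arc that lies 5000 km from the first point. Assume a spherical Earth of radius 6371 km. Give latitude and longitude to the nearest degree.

Write both endpoints as unit vectors p₁, p₂ with components (cos φ cos λ, cos φ sin λ, sin φ).
The central angle between the endpoints is δ = arccos(p₁·p₂) ≈ 2.133 rad (122.2°). The total great-circle distance is δ·R ≈ 2.133 × 6371 ≈ 13588 km, so the target fraction is f = 5000/13588 ≈ 0.368.
Interpolate at f ≈ 0.368 with slerp weights a = sin((1−f)δ)/sin δ ≈ 1.153, b = sin(fδ)/sin δ ≈ 0.835.
p = a·p₁ + b·p₂ ≈ (-0.652, 0.374, 0.660); φ = arcsin(p_z) ≈ 41.31°, λ = atan2(p_y, p_x) ≈ 150.16°.

≈ 41°N, 150°E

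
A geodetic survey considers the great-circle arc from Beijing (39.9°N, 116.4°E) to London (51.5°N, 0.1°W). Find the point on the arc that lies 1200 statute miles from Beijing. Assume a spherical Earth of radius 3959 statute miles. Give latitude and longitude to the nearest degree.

≈ 53°N, 100°E

Convert each endpoint to a unit vector on the sphere (x = cos φ cos λ, y = cos φ sin λ, z = sin φ).
The central angle between the endpoints is δ = arccos(p₁·p₂) ≈ 1.278 rad (73.2°). The total great-circle distance is δ·R ≈ 1.278 × 3959 ≈ 5058 mi, so the target fraction is f = 1200/5058 ≈ 0.237.
Interpolate at f ≈ 0.237 with slerp weights a = sin((1−f)δ)/sin δ ≈ 0.864, b = sin(fδ)/sin δ ≈ 0.312.
p = a·p₁ + b·p₂ ≈ (-0.101, 0.594, 0.798); φ = arcsin(p_z) ≈ 52.98°, λ = atan2(p_y, p_x) ≈ 99.63°.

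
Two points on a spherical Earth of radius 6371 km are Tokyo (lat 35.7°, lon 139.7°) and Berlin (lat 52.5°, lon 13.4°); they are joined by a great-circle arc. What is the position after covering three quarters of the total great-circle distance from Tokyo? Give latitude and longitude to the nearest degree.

Convert each endpoint to a unit vector on the sphere (x = cos φ cos λ, y = cos φ sin λ, z = sin φ).
The central angle between the endpoints is δ = arccos(p₁·p₂) ≈ 1.400 rad (80.2°).
Interpolate at f = 3/4 with slerp weights a = sin((1−f)δ)/sin δ ≈ 0.348, b = sin(fδ)/sin δ ≈ 0.880.
p = a·p₁ + b·p₂ ≈ (0.306, 0.307, 0.901); φ = arcsin(p_z) ≈ 64.33°, λ = atan2(p_y, p_x) ≈ 45.11°.

≈ lat 64°, lon 45°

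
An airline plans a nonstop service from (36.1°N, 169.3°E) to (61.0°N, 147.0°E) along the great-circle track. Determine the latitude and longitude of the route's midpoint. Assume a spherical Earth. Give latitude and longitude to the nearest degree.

Convert each endpoint to a unit vector on the sphere (x = cos φ cos λ, y = cos φ sin λ, z = sin φ).
The central angle between the endpoints is δ = arccos(p₁·p₂) ≈ 0.500 rad (28.6°).
Interpolate at f = 1/2 with slerp weights a = sin((1−f)δ)/sin δ ≈ 0.516, b = sin(fδ)/sin δ ≈ 0.516.
p = a·p₁ + b·p₂ ≈ (-0.620, 0.214, 0.755); φ = arcsin(p_z) ≈ 49.06°, λ = atan2(p_y, p_x) ≈ 160.97°.

≈ (49°N, 161°E)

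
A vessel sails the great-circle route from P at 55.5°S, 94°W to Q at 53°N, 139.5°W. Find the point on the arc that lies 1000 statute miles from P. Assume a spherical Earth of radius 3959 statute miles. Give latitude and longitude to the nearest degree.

≈ 42°S, 103°W

The haversine formula gives a central angle δ ≈ 2.003 rad (114.8°) between the endpoints. The total great-circle distance is δ·R ≈ 2.003 × 3959 ≈ 7932 mi, so the target fraction is f = 1000/7932 ≈ 0.126.
Interpolate at f ≈ 0.126 with slerp weights a = sin((1−f)δ)/sin δ ≈ 1.084, b = sin(fδ)/sin δ ≈ 0.275.
p = a·p₁ + b·p₂ ≈ (-0.169, -0.720, -0.673); φ = arcsin(p_z) ≈ -42.32°, λ = atan2(p_y, p_x) ≈ -103.20°.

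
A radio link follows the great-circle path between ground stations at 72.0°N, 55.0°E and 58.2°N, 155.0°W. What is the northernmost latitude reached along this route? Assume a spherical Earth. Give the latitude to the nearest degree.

The great circle lies in the plane with unit normal n̂ = (p₁ × p₂)/|p₁ × p₂|.
Here n̂_z ≈ +0.109; the vertex latitude is φ_max = arccos|n̂_z| ≈ 83.7°.

≈ 84°N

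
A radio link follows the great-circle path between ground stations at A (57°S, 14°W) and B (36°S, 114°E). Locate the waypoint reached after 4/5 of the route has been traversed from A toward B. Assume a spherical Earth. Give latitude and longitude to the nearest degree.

≈ (49°S, 104°E)

The haversine formula gives a central angle δ ≈ 1.347 rad (77.2°) between the endpoints.
Interpolate at f = 4/5 with slerp weights a = sin((1−f)δ)/sin δ ≈ 0.273, b = sin(fδ)/sin δ ≈ 0.903.
p = a·p₁ + b·p₂ ≈ (-0.153, 0.632, -0.760); φ = arcsin(p_z) ≈ -49.46°, λ = atan2(p_y, p_x) ≈ 103.62°.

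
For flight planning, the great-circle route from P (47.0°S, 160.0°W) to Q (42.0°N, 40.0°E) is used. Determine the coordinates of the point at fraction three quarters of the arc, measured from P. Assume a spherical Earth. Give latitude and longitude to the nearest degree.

≈ (17°N, 78°E)

Write both endpoints as unit vectors p₁, p₂ with components (cos φ cos λ, cos φ sin λ, sin φ).
The central angle between the endpoints is δ = arccos(p₁·p₂) ≈ 2.879 rad (164.9°).
Interpolate at f = 3/4 with slerp weights a = sin((1−f)δ)/sin δ ≈ 2.536, b = sin(fδ)/sin δ ≈ 3.201.
p = a·p₁ + b·p₂ ≈ (0.197, 0.937, 0.287); φ = arcsin(p_z) ≈ 16.68°, λ = atan2(p_y, p_x) ≈ 78.13°.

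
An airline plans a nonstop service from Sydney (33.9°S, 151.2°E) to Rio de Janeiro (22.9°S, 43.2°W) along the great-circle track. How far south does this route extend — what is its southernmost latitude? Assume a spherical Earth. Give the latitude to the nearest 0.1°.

The great circle lies in the plane with unit normal n̂ = (p₁ × p₂)/|p₁ × p₂|.
Here n̂_z ≈ +0.223; the vertex latitude is φ_max = arccos|n̂_z| ≈ 77.1°.
Check via Clairaut: cos φ_max = |cos φ₁| · sin C = cos(33.9°)·sin(164.4°) ≈ 0.223, again giving ≈ 77.1°.

≈ 77.1°S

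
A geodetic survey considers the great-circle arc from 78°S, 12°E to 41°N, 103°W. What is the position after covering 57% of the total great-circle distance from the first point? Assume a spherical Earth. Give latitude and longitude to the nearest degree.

The haversine formula gives a central angle δ ≈ 2.358 rad (135.1°) between the endpoints.
Interpolate at f = 0.57 with slerp weights a = sin((1−f)δ)/sin δ ≈ 1.202, b = sin(fδ)/sin δ ≈ 1.380.
p = a·p₁ + b·p₂ ≈ (0.010, -0.963, -0.271); φ = arcsin(p_z) ≈ -15.70°, λ = atan2(p_y, p_x) ≈ -89.39°.

≈ 16°S, 89°W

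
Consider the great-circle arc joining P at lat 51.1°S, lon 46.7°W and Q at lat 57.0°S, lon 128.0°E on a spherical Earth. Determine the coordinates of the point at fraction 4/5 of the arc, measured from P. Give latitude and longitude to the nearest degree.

Write both endpoints as unit vectors p₁, p₂ with components (cos φ cos λ, cos φ sin λ, sin φ).
The central angle between the endpoints is δ = arccos(p₁·p₂) ≈ 1.253 rad (71.8°).
Interpolate at f = 4/5 with slerp weights a = sin((1−f)δ)/sin δ ≈ 0.261, b = sin(fδ)/sin δ ≈ 0.887.
p = a·p₁ + b·p₂ ≈ (-0.185, 0.261, -0.947); φ = arcsin(p_z) ≈ -71.32°, λ = atan2(p_y, p_x) ≈ 125.29°.

≈ lat 71°S, lon 125°E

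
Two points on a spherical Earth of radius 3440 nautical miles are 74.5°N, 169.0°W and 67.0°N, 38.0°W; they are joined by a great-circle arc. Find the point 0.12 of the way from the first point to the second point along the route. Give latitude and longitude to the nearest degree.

The haversine formula gives a central angle δ ≈ 0.612 rad (35.1°) between the endpoints.
Interpolate at f = 0.12 with slerp weights a = sin((1−f)δ)/sin δ ≈ 0.893, b = sin(fδ)/sin δ ≈ 0.128.
p = a·p₁ + b·p₂ ≈ (-0.195, -0.076, 0.978); φ = arcsin(p_z) ≈ 77.92°, λ = atan2(p_y, p_x) ≈ -158.63°.

≈ 78°N, 159°W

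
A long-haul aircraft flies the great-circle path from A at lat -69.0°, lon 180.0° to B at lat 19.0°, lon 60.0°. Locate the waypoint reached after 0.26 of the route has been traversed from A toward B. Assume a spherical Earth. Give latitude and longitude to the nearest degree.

≈ lat -60°, lon 106°

Write both endpoints as unit vectors p₁, p₂ with components (cos φ cos λ, cos φ sin λ, sin φ).
The central angle between the endpoints is δ = arccos(p₁·p₂) ≈ 2.064 rad (118.3°).
Interpolate at f = 0.26 with slerp weights a = sin((1−f)δ)/sin δ ≈ 1.134, b = sin(fδ)/sin δ ≈ 0.580.
p = a·p₁ + b·p₂ ≈ (-0.132, 0.475, -0.870); φ = arcsin(p_z) ≈ -60.45°, λ = atan2(p_y, p_x) ≈ 105.53°.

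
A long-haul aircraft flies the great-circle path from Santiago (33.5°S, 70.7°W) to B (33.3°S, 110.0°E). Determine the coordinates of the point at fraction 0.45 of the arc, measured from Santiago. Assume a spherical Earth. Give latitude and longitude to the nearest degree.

Convert each endpoint to a unit vector on the sphere (x = cos φ cos λ, y = cos φ sin λ, z = sin φ).
The central angle between the endpoints is δ = arccos(p₁·p₂) ≈ 1.976 rad (113.2°).
Interpolate at f = 0.45 with slerp weights a = sin((1−f)δ)/sin δ ≈ 0.963, b = sin(fδ)/sin δ ≈ 0.845.
p = a·p₁ + b·p₂ ≈ (0.024, -0.094, -0.995); φ = arcsin(p_z) ≈ -84.41°, λ = atan2(p_y, p_x) ≈ -75.78°.

≈ (84°S, 76°W)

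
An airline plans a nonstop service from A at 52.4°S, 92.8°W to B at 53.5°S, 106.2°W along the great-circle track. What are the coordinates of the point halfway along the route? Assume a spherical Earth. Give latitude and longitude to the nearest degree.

Write both endpoints as unit vectors p₁, p₂ with components (cos φ cos λ, cos φ sin λ, sin φ).
The central angle between the endpoints is δ = arccos(p₁·p₂) ≈ 0.142 rad (8.1°).
Interpolate at f = 1/2 with slerp weights a = sin((1−f)δ)/sin δ ≈ 0.501, b = sin(fδ)/sin δ ≈ 0.501.
p = a·p₁ + b·p₂ ≈ (-0.098, -0.592, -0.800); φ = arcsin(p_z) ≈ -53.14°, λ = atan2(p_y, p_x) ≈ -99.41°.

≈ 53°S, 99°W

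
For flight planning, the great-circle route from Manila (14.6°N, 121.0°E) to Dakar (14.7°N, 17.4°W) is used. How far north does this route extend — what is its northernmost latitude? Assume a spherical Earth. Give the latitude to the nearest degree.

≈ 36°N

The great circle lies in the plane with unit normal n̂ = (p₁ × p₂)/|p₁ × p₂|.
Here n̂_z ≈ -0.805; the vertex latitude is φ_max = arccos|n̂_z| ≈ 36.4°.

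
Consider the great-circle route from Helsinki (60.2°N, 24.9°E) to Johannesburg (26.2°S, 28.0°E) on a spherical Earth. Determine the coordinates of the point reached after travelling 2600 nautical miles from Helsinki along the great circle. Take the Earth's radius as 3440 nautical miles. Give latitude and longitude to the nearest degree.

≈ 17°N, 27°E

Write both endpoints as unit vectors p₁, p₂ with components (cos φ cos λ, cos φ sin λ, sin φ).
The central angle between the endpoints is δ = arccos(p₁·p₂) ≈ 1.509 rad (86.4°). The total great-circle distance is δ·R ≈ 1.509 × 3440 ≈ 5190 nmi, so the target fraction is f = 2600/5190 ≈ 0.501.
Interpolate at f ≈ 0.501 with slerp weights a = sin((1−f)δ)/sin δ ≈ 0.685, b = sin(fδ)/sin δ ≈ 0.687.
p = a·p₁ + b·p₂ ≈ (0.853, 0.433, 0.291); φ = arcsin(p_z) ≈ 16.92°, λ = atan2(p_y, p_x) ≈ 26.90°.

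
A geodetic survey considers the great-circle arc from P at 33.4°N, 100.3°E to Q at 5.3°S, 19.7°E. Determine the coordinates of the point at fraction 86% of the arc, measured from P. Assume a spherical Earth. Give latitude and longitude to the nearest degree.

The haversine formula gives a central angle δ ≈ 1.486 rad (85.1°) between the endpoints.
Interpolate at f = 0.86 with slerp weights a = sin((1−f)δ)/sin δ ≈ 0.207, b = sin(fδ)/sin δ ≈ 0.961.
p = a·p₁ + b·p₂ ≈ (0.870, 0.493, 0.025); φ = arcsin(p_z) ≈ 1.45°, λ = atan2(p_y, p_x) ≈ 29.53°.

≈ 1°N, 30°E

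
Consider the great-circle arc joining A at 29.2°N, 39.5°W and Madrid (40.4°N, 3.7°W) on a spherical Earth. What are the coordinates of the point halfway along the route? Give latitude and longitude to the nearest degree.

Convert each endpoint to a unit vector on the sphere (x = cos φ cos λ, y = cos φ sin λ, z = sin φ).
The central angle between the endpoints is δ = arccos(p₁·p₂) ≈ 0.545 rad (31.2°).
Interpolate at f = 1/2 with slerp weights a = sin((1−f)δ)/sin δ ≈ 0.519, b = sin(fδ)/sin δ ≈ 0.519.
p = a·p₁ + b·p₂ ≈ (0.744, -0.314, 0.590); φ = arcsin(p_z) ≈ 36.14°, λ = atan2(p_y, p_x) ≈ -22.86°.

≈ 36°N, 23°W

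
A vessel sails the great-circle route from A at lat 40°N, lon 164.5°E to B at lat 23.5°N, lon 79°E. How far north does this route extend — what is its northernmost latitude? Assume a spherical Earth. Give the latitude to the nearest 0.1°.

≈ 42.5°N

The great circle lies in the plane with unit normal n̂ = (p₁ × p₂)/|p₁ × p₂|.
Here n̂_z ≈ -0.737; the vertex latitude is φ_max = arccos|n̂_z| ≈ 42.5°.
Check via Clairaut: cos φ_max = |cos φ₁| · sin C = cos(40.0°)·sin(74.2°) ≈ 0.737, again giving ≈ 42.5°.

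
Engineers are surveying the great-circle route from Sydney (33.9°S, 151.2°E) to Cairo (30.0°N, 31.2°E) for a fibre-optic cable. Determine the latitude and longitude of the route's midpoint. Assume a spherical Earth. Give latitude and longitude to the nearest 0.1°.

Write both endpoints as unit vectors p₁, p₂ with components (cos φ cos λ, cos φ sin λ, sin φ).
The central angle between the endpoints is δ = arccos(p₁·p₂) ≈ 2.263 rad (129.7°).
Interpolate at f = 1/2 with slerp weights a = sin((1−f)δ)/sin δ ≈ 1.176, b = sin(fδ)/sin δ ≈ 1.176.
p = a·p₁ + b·p₂ ≈ (0.016, 0.998, -0.068); φ = arcsin(p_z) ≈ -3.89°, λ = atan2(p_y, p_x) ≈ 89.09°.

≈ 3.9°S, 89.1°E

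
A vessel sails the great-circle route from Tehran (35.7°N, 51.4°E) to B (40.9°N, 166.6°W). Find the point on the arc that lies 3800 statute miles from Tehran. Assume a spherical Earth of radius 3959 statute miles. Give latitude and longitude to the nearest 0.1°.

≈ (67.3°N, 134.9°E)

The haversine formula gives a central angle δ ≈ 1.673 rad (95.8°) between the endpoints. The total great-circle distance is δ·R ≈ 1.673 × 3959 ≈ 6622 mi, so the target fraction is f = 3800/6622 ≈ 0.574.
Interpolate at f ≈ 0.574 with slerp weights a = sin((1−f)δ)/sin δ ≈ 0.657, b = sin(fδ)/sin δ ≈ 0.823.
p = a·p₁ + b·p₂ ≈ (-0.272, 0.273, 0.923); φ = arcsin(p_z) ≈ 67.32°, λ = atan2(p_y, p_x) ≈ 134.94°.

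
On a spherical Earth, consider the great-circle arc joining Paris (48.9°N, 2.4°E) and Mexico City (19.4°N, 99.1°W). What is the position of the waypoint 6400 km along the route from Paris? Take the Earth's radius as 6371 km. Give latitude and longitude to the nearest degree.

Write both endpoints as unit vectors p₁, p₂ with components (cos φ cos λ, cos φ sin λ, sin φ).
The central angle between the endpoints is δ = arccos(p₁·p₂) ≈ 1.444 rad (82.7°). The total great-circle distance is δ·R ≈ 1.444 × 6371 ≈ 9198 km, so the target fraction is f = 6400/9198 ≈ 0.696.
Interpolate at f ≈ 0.696 with slerp weights a = sin((1−f)δ)/sin δ ≈ 0.429, b = sin(fδ)/sin δ ≈ 0.851.
p = a·p₁ + b·p₂ ≈ (0.155, -0.781, 0.606); φ = arcsin(p_z) ≈ 37.27°, λ = atan2(p_y, p_x) ≈ -78.79°.

≈ (37°N, 79°W)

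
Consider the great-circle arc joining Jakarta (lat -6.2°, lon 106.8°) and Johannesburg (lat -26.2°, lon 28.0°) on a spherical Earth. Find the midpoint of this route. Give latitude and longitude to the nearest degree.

Write both endpoints as unit vectors p₁, p₂ with components (cos φ cos λ, cos φ sin λ, sin φ).
The central angle between the endpoints is δ = arccos(p₁·p₂) ≈ 1.348 rad (77.2°).
Interpolate at f = 1/2 with slerp weights a = sin((1−f)δ)/sin δ ≈ 0.640, b = sin(fδ)/sin δ ≈ 0.640.
p = a·p₁ + b·p₂ ≈ (0.323, 0.879, -0.352); φ = arcsin(p_z) ≈ -20.59°, λ = atan2(p_y, p_x) ≈ 69.81°.

≈ lat -21°, lon 70°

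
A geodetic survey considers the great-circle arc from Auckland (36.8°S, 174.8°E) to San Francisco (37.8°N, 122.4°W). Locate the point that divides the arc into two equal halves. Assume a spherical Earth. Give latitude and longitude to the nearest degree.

≈ 1°N, 154°W

Write both endpoints as unit vectors p₁, p₂ with components (cos φ cos λ, cos φ sin λ, sin φ).
The central angle between the endpoints is δ = arccos(p₁·p₂) ≈ 1.649 rad (94.5°).
Interpolate at f = 1/2 with slerp weights a = sin((1−f)δ)/sin δ ≈ 0.736, b = sin(fδ)/sin δ ≈ 0.736.
p = a·p₁ + b·p₂ ≈ (-0.899, -0.438, 0.010); φ = arcsin(p_z) ≈ 0.59°, λ = atan2(p_y, p_x) ≈ -154.03°.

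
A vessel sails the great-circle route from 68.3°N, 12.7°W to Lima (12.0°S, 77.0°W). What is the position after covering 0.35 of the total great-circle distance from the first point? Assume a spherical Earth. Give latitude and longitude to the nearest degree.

From cos δ = sin φ₁ sin φ₂ + cos φ₁ cos φ₂ cos Δλ, the central angle is δ ≈ 1.607 rad (92.1°).
Interpolate at f = 0.35 with slerp weights a = sin((1−f)δ)/sin δ ≈ 0.865, b = sin(fδ)/sin δ ≈ 0.534.
p = a·p₁ + b·p₂ ≈ (0.430, -0.579, 0.693); φ = arcsin(p_z) ≈ 43.87°, λ = atan2(p_y, p_x) ≈ -53.43°.

≈ 44°N, 53°W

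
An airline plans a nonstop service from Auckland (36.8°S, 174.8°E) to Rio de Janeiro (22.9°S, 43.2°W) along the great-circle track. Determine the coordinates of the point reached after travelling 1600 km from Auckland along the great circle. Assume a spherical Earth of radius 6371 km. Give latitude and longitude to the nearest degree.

≈ 48°S, 172°W

Write both endpoints as unit vectors p₁, p₂ with components (cos φ cos λ, cos φ sin λ, sin φ).
The central angle between the endpoints is δ = arccos(p₁·p₂) ≈ 1.926 rad (110.4°). The total great-circle distance is δ·R ≈ 1.926 × 6371 ≈ 12273 km, so the target fraction is f = 1600/12273 ≈ 0.130.
Interpolate at f ≈ 0.130 with slerp weights a = sin((1−f)δ)/sin δ ≈ 1.061, b = sin(fδ)/sin δ ≈ 0.265.
p = a·p₁ + b·p₂ ≈ (-0.668, -0.090, -0.739); φ = arcsin(p_z) ≈ -47.62°, λ = atan2(p_y, p_x) ≈ -172.31°.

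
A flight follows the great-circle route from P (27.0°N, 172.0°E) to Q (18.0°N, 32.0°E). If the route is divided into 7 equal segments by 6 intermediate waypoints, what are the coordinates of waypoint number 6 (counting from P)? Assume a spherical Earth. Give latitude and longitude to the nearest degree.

Write both endpoints as unit vectors p₁, p₂ with components (cos φ cos λ, cos φ sin λ, sin φ).
The central angle between the endpoints is δ = arccos(p₁·p₂) ≈ 2.105 rad (120.6°).
Interpolate at f = 6/7 with slerp weights a = sin((1−f)δ)/sin δ ≈ 0.344, b = sin(fδ)/sin δ ≈ 1.130.
p = a·p₁ + b·p₂ ≈ (0.608, 0.612, 0.505); φ = arcsin(p_z) ≈ 30.36°, λ = atan2(p_y, p_x) ≈ 45.20°.

≈ (30°N, 45°E)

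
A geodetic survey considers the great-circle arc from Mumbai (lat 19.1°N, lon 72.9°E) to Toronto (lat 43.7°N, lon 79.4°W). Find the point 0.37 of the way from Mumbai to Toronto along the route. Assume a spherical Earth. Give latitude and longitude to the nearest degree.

≈ lat 56°N, lon 47°E

The haversine formula gives a central angle δ ≈ 1.959 rad (112.3°) between the endpoints.
Interpolate at f = 0.37 with slerp weights a = sin((1−f)δ)/sin δ ≈ 1.020, b = sin(fδ)/sin δ ≈ 0.716.
p = a·p₁ + b·p₂ ≈ (0.379, 0.412, 0.829); φ = arcsin(p_z) ≈ 55.97°, λ = atan2(p_y, p_x) ≈ 47.42°.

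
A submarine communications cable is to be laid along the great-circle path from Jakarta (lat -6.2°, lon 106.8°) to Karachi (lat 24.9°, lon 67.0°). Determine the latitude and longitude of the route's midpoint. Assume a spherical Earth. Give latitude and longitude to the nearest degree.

Convert each endpoint to a unit vector on the sphere (x = cos φ cos λ, y = cos φ sin λ, z = sin φ).
The central angle between the endpoints is δ = arccos(p₁·p₂) ≈ 0.867 rad (49.7°).
Interpolate at f = 1/2 with slerp weights a = sin((1−f)δ)/sin δ ≈ 0.551, b = sin(fδ)/sin δ ≈ 0.551.
p = a·p₁ + b·p₂ ≈ (0.037, 0.984, 0.172); φ = arcsin(p_z) ≈ 9.93°, λ = atan2(p_y, p_x) ≈ 87.85°.

≈ lat 10°, lon 88°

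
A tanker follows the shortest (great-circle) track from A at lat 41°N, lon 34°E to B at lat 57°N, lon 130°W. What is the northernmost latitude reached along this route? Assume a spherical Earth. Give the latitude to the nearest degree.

≈ 83°N

The great circle lies in the plane with unit normal n̂ = (p₁ × p₂)/|p₁ × p₂|.
Here n̂_z ≈ -0.115; the vertex latitude is φ_max = arccos|n̂_z| ≈ 83.4°.
Check via Clairaut: cos φ_max = |cos φ₁| · sin C = cos(41.0°)·sin(8.7°) ≈ 0.115, again giving ≈ 83.4°.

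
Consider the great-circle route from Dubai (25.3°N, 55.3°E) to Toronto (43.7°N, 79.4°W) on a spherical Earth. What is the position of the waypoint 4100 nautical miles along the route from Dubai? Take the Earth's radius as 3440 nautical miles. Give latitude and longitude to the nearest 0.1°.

≈ (61.1°N, 35.2°W)

From cos δ = sin φ₁ sin φ₂ + cos φ₁ cos φ₂ cos Δλ, the central angle is δ ≈ 1.736 rad (99.5°). The total great-circle distance is δ·R ≈ 1.736 × 3440 ≈ 5972 nmi, so the target fraction is f = 4100/5972 ≈ 0.687.
Interpolate at f ≈ 0.687 with slerp weights a = sin((1−f)δ)/sin δ ≈ 0.525, b = sin(fδ)/sin δ ≈ 0.942.
p = a·p₁ + b·p₂ ≈ (0.395, -0.279, 0.875); φ = arcsin(p_z) ≈ 61.05°, λ = atan2(p_y, p_x) ≈ -35.23°.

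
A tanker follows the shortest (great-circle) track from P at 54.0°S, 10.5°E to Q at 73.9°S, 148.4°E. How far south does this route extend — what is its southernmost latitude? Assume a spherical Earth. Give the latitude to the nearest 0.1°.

The great circle lies in the plane with unit normal n̂ = (p₁ × p₂)/|p₁ × p₂|.
Here n̂_z ≈ +0.145; the vertex latitude is φ_max = arccos|n̂_z| ≈ 81.7°.

≈ 81.7°S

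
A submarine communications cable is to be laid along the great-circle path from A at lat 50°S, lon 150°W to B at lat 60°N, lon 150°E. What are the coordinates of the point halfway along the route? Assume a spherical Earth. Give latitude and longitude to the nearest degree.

Convert each endpoint to a unit vector on the sphere (x = cos φ cos λ, y = cos φ sin λ, z = sin φ).
The central angle between the endpoints is δ = arccos(p₁·p₂) ≈ 2.098 rad (120.2°).
Interpolate at f = 1/2 with slerp weights a = sin((1−f)δ)/sin δ ≈ 1.003, b = sin(fδ)/sin δ ≈ 1.003.
p = a·p₁ + b·p₂ ≈ (-0.992, -0.072, 0.100); φ = arcsin(p_z) ≈ 5.75°, λ = atan2(p_y, p_x) ≈ -175.87°.

≈ lat 6°N, lon 176°W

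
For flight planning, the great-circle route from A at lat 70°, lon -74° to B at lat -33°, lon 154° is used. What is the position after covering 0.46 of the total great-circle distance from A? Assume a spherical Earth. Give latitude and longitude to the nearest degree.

≈ lat 36°, lon 179°

Convert each endpoint to a unit vector on the sphere (x = cos φ cos λ, y = cos φ sin λ, z = sin φ).
The central angle between the endpoints is δ = arccos(p₁·p₂) ≈ 2.351 rad (134.7°).
Interpolate at f = 0.46 with slerp weights a = sin((1−f)δ)/sin δ ≈ 1.344, b = sin(fδ)/sin δ ≈ 1.242.
p = a·p₁ + b·p₂ ≈ (-0.810, 0.015, 0.586); φ = arcsin(p_z) ≈ 35.91°, λ = atan2(p_y, p_x) ≈ 178.95°.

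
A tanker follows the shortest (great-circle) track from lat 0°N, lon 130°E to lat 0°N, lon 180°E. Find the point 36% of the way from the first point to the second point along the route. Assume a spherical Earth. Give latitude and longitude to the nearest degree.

≈ lat 0°N, lon 148°E

From cos δ = sin φ₁ sin φ₂ + cos φ₁ cos φ₂ cos Δλ, the central angle is δ ≈ 0.873 rad (50.0°).
Interpolate at f = 0.36 with slerp weights a = sin((1−f)δ)/sin δ ≈ 0.692, b = sin(fδ)/sin δ ≈ 0.403.
p = a·p₁ + b·p₂ ≈ (-0.848, 0.530, 0.000); φ = arcsin(p_z) ≈ 0.00°, λ = atan2(p_y, p_x) ≈ 148.00°.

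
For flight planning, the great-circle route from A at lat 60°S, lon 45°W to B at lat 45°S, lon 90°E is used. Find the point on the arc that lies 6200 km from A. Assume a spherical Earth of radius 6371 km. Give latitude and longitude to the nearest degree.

≈ lat 57°S, lon 81°E

Convert each endpoint to a unit vector on the sphere (x = cos φ cos λ, y = cos φ sin λ, z = sin φ).
The central angle between the endpoints is δ = arccos(p₁·p₂) ≈ 1.200 rad (68.8°). The total great-circle distance is δ·R ≈ 1.200 × 6371 ≈ 7645 km, so the target fraction is f = 6200/7645 ≈ 0.811.
Interpolate at f ≈ 0.811 with slerp weights a = sin((1−f)δ)/sin δ ≈ 0.241, b = sin(fδ)/sin δ ≈ 0.887.
p = a·p₁ + b·p₂ ≈ (0.085, 0.542, -0.836); φ = arcsin(p_z) ≈ -56.73°, λ = atan2(p_y, p_x) ≈ 81.05°.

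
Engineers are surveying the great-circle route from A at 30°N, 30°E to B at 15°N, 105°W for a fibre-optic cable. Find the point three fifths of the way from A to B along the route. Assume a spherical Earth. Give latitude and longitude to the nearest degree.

≈ 43°N, 61°W

The haversine formula gives a central angle δ ≈ 2.051 rad (117.5°) between the endpoints.
Interpolate at f = 3/5 with slerp weights a = sin((1−f)δ)/sin δ ≈ 0.825, b = sin(fδ)/sin δ ≈ 1.063.
p = a·p₁ + b·p₂ ≈ (0.353, -0.635, 0.688); φ = arcsin(p_z) ≈ 43.44°, λ = atan2(p_y, p_x) ≈ -60.93°.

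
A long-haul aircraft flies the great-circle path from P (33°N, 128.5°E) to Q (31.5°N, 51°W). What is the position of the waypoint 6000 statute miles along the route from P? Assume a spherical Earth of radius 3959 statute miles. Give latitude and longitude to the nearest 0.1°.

From cos δ = sin φ₁ sin φ₂ + cos φ₁ cos φ₂ cos Δλ, the central angle is δ ≈ 2.016 rad (115.5°). The total great-circle distance is δ·R ≈ 2.016 × 3959 ≈ 7981 mi, so the target fraction is f = 6000/7981 ≈ 0.752.
Interpolate at f ≈ 0.752 with slerp weights a = sin((1−f)δ)/sin δ ≈ 0.531, b = sin(fδ)/sin δ ≈ 1.106.
p = a·p₁ + b·p₂ ≈ (0.316, -0.384, 0.867); φ = arcsin(p_z) ≈ 60.16°, λ = atan2(p_y, p_x) ≈ -50.55°.

≈ (60.2°N, 50.6°W)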